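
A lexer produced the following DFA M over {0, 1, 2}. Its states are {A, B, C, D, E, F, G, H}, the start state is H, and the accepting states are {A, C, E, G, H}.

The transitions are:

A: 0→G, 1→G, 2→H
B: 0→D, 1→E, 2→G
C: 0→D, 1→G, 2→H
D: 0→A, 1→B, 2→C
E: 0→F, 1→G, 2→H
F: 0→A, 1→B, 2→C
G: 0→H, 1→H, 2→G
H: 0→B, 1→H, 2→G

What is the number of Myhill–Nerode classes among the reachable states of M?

6

Initial partition by acceptance: {A,C,E,G,H} | {B,D,F}.
Split {A,C,E,G,H} by δ(·,0) → {C,E,H} and {A,G}.
Split {C,E,H} by δ(·,1) → {C,E} and {H}.
On input 0, block {B,D,F} splits into {D,F} and {B}.
Split {A,G} by δ(·,0) → {A} and {G}.
Stable partition: {C,E} | {D,F} | {A} | {H} | {B} | {G} — 6 equivalence classes.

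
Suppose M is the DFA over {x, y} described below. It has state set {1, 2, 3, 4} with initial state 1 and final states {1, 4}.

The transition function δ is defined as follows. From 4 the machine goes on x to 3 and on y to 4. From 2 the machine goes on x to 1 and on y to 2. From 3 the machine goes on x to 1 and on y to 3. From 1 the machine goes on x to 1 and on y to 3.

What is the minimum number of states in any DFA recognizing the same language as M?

First remove the unreachable states {2,4}; 2 states remain.
P0 = {1} | {3}.
Stable partition: {1} | {3} — 2 equivalence classes.

2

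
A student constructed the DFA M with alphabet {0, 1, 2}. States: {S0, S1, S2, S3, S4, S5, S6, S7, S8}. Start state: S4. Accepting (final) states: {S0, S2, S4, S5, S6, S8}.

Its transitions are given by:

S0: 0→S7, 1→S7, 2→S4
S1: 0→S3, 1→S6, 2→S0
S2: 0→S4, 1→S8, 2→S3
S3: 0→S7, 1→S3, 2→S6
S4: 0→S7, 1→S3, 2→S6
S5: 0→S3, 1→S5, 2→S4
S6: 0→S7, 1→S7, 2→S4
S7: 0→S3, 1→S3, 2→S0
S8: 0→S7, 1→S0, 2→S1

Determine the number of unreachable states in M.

4

BFS from S4 reaches {S0, S3, S4, S6, S7}; the 4 state(s) S1, S2, S5, S8 are never visited.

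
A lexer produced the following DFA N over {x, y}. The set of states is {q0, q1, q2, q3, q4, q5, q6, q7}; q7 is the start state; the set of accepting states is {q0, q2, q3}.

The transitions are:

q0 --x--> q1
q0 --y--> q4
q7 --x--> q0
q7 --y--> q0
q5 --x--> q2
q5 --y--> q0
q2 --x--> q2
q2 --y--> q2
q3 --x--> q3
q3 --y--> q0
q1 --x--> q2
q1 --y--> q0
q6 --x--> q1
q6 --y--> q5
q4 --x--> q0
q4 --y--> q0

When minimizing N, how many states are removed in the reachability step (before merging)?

3

No path from q7 leads to q3, q5, q6; the other 5 states are all reachable.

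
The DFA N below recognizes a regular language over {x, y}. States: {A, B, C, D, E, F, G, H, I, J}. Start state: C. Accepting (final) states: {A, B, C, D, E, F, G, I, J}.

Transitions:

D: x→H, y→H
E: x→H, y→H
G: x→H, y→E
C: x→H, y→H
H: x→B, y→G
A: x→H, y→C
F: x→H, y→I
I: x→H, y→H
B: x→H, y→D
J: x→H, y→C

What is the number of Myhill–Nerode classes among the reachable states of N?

3

States {A,F,I,J} cannot be reached from the start state, so discard them.
Start with accepting vs non-accepting: {B,C,D,E,G} | {H}.
Split {B,C,D,E,G} by δ(·,y) → {C,D,E} and {B,G}.
The partition is now stable with 3 blocks: {C,D,E} | {H} | {B,G}.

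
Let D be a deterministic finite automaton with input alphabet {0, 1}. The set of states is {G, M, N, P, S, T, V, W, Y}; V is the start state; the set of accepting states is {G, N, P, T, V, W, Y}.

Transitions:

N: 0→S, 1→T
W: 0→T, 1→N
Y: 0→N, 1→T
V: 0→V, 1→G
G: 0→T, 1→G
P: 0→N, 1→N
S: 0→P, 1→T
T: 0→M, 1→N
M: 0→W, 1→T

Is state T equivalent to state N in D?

Reachable states from the start: {G,M,N,P,S,T,V,W}. Unreachable: {Y} — drop them.
Start with accepting vs non-accepting: {G,N,P,T,V,W} | {M,S}.
On input 0, block {G,N,P,T,V,W} splits into {G,P,V,W} and {N,T}.
Refine {G,P,V,W} on symbol 0: members go to different blocks, giving {G,P,W} and {V}.
On input 1, block {G,P,W} splits into {P,W} and {G}.
The partition is now stable with 5 blocks: {P,W} | {M,S} | {N,T} | {V} | {G}.
T and N lie in the same block of the stable partition, so they are equivalent — no string distinguishes them.

Yes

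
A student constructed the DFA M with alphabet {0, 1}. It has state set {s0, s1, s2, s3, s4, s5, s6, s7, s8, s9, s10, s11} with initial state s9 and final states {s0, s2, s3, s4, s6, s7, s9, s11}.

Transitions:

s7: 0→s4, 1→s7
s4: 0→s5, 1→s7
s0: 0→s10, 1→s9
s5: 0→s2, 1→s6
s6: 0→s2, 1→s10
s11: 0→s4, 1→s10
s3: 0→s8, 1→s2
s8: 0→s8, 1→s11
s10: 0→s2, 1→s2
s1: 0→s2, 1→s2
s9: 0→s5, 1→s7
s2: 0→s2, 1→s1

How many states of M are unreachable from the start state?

Starting at s9 and following transitions, the reachable set is {s1, s2, s4, s5, s6, s7, s9, s10}. That leaves s0, s3, s8, s11 unreachable — 4 in total.

4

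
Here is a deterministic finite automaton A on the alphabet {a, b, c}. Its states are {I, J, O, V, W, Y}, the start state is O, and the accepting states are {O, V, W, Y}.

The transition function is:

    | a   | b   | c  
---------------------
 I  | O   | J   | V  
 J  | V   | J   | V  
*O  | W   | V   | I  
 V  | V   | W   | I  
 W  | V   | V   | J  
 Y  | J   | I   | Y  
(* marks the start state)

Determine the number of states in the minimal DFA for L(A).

States {Y} cannot be reached from the start state, so discard them.
P0 = {O,V,W} | {I,J}.
Stable partition: {O,V,W} | {I,J} — 2 equivalence classes.

2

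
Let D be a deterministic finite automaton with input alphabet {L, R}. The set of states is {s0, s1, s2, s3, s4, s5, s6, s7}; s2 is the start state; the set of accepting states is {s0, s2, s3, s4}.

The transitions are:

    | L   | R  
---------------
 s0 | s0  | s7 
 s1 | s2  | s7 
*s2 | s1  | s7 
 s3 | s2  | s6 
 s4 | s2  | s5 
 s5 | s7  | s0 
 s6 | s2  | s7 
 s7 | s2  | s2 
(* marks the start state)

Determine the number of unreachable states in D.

BFS from s2 reaches {s1, s2, s7}; the 5 state(s) s0, s3, s4, s5, s6 are never visited.

5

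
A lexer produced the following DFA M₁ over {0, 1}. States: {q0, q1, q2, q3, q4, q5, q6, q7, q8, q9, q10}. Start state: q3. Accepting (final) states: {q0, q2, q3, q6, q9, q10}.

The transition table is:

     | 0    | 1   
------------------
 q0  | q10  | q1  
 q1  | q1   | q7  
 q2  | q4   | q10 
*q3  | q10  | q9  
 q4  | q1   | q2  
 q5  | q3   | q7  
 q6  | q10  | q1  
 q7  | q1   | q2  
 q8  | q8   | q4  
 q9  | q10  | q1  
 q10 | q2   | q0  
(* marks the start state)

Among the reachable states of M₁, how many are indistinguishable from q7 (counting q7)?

2

Reachable states from the start: {q0,q1,q2,q3,q4,q7,q9,q10}. Unreachable: {q5,q6,q8} — drop them.
Initial partition by acceptance: {q0,q2,q3,q9,q10} | {q1,q4,q7}.
Refine {q0,q2,q3,q9,q10} on symbol 0: members go to different blocks, giving {q0,q3,q9,q10} and {q2}.
Split {q0,q3,q9,q10} by δ(·,0) → {q0,q3,q9} and {q10}.
On input 1, block {q0,q3,q9} splits into {q0,q9} and {q3}.
On input 1, block {q1,q4,q7} splits into {q4,q7} and {q1}.
The partition is now stable with 6 blocks: {q0,q9} | {q4,q7} | {q2} | {q10} | {q3} | {q1}.
State q7 belongs to the block {q4,q7}, which has 2 states.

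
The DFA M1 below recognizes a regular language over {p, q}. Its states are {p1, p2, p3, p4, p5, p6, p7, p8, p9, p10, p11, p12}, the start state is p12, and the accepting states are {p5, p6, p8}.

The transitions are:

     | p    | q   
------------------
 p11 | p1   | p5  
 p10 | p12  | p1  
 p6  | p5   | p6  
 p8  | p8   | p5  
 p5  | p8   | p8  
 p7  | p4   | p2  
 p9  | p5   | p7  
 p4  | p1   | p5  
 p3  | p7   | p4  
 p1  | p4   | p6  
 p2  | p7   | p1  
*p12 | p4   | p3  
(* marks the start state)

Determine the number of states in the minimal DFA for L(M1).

4

Reachable states from the start: {p1,p2,p3,p4,p5,p6,p7,p8,p12}. Unreachable: {p9,p10,p11} — drop them.
Initial partition by acceptance: {p5,p6,p8} | {p1,p2,p3,p4,p7,p12}.
Refine {p1,p2,p3,p4,p7,p12} on symbol q: members go to different blocks, giving {p2,p3,p7,p12} and {p1,p4}.
On input p, block {p2,p3,p7,p12} splits into {p2,p3} and {p7,p12}.
No further refinement is possible. Final partition (4 blocks): {p5,p6,p8} | {p2,p3} | {p1,p4} | {p7,p12}.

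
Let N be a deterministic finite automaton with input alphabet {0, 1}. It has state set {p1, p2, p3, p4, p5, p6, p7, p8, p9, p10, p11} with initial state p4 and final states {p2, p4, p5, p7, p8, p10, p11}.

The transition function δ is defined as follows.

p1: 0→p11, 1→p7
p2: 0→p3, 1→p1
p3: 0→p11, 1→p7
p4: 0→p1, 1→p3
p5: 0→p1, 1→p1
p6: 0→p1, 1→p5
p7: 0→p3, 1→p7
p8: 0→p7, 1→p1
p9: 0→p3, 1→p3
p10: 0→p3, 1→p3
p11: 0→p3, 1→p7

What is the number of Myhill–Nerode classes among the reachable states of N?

States {p2,p5,p6,p8,p9,p10} cannot be reached from the start state, so discard them.
Start with accepting vs non-accepting: {p4,p7,p11} | {p1,p3}.
Split {p4,p7,p11} by δ(·,1) → {p7,p11} and {p4}.
No further refinement is possible. Final partition (3 blocks): {p7,p11} | {p1,p3} | {p4}.

3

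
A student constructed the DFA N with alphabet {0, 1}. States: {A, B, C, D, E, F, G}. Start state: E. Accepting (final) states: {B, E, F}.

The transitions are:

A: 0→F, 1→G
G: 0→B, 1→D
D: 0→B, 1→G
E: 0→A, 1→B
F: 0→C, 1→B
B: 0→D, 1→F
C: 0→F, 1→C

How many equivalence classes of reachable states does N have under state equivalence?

Initial partition by acceptance: {B,E,F} | {A,C,D,G}.
The partition is now stable with 2 blocks: {B,E,F} | {A,C,D,G}.

2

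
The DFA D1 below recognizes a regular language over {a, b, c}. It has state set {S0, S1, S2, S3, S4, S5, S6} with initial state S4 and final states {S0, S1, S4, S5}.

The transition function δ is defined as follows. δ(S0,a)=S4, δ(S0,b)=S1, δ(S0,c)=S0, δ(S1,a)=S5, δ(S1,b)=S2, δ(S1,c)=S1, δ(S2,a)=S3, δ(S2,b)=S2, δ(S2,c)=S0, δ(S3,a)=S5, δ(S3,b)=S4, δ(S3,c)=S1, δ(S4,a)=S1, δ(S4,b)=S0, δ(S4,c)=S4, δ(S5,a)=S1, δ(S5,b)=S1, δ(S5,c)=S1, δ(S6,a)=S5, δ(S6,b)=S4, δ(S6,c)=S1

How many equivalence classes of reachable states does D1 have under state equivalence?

6

Reachable states from the start: {S0,S1,S2,S3,S4,S5}. Unreachable: {S6} — drop them.
Start with accepting vs non-accepting: {S0,S1,S4,S5} | {S2,S3}.
Split {S0,S1,S4,S5} by δ(·,b) → {S0,S4,S5} and {S1}.
Refine {S0,S4,S5} on symbol a: members go to different blocks, giving {S4,S5} and {S0}.
On input b, block {S4,S5} splits into {S4} and {S5}.
On input a, block {S2,S3} splits into {S2} and {S3}.
The partition is now stable with 6 blocks: {S4} | {S2} | {S1} | {S0} | {S5} | {S3}.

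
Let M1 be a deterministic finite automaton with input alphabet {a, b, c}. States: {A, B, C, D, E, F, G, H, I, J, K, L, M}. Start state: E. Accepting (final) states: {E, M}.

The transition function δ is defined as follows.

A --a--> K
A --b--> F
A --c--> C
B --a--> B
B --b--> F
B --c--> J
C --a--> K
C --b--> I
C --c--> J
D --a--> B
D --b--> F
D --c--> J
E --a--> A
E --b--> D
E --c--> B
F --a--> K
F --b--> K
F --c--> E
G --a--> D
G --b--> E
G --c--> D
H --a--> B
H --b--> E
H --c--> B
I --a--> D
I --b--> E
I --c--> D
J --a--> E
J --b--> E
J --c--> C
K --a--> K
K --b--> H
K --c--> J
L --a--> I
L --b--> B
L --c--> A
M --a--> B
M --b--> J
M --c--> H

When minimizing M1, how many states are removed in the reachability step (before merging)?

BFS from E reaches {A, B, C, D, E, F, H, I, J, K}; the 3 state(s) G, L, M are never visited.

3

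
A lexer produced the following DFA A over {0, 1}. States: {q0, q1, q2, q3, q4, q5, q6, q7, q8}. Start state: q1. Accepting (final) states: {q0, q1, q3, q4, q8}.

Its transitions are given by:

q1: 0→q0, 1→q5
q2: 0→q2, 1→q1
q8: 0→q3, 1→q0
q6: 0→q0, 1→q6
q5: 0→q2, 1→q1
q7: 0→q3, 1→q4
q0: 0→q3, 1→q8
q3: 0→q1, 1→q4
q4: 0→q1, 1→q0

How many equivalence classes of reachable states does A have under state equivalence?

5

Reachable states from the start: {q0,q1,q2,q3,q4,q5,q8}. Unreachable: {q6,q7} — drop them.
Start with accepting vs non-accepting: {q0,q1,q3,q4,q8} | {q2,q5}.
Refine {q0,q1,q3,q4,q8} on symbol 1: members go to different blocks, giving {q0,q3,q4,q8} and {q1}.
Split {q0,q3,q4,q8} by δ(·,0) → {q0,q8} and {q3,q4}.
On input 1, block {q3,q4} splits into {q3} and {q4}.
Stable partition: {q0,q8} | {q2,q5} | {q1} | {q3} | {q4} — 5 equivalence classes.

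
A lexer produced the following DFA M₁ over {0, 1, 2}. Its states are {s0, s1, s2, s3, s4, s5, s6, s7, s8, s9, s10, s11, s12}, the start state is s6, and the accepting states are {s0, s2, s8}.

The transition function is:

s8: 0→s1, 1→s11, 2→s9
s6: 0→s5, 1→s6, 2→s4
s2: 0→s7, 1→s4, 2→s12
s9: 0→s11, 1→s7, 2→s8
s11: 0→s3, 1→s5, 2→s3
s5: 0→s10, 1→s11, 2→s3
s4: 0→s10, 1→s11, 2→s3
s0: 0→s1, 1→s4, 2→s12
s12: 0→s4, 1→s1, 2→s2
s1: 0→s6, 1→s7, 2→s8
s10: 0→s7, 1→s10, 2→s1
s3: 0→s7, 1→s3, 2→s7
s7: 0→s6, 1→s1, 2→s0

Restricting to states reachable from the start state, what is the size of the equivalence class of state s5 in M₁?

Every state is reachable, so we keep all 13.
P0 = {s0,s2,s8} | {s1,s3,s4,s5,s6,s7,s9,s10,s11,s12}.
On input 2, block {s1,s3,s4,s5,s6,s7,s9,s10,s11,s12} splits into {s3,s4,s5,s6,s10,s11} and {s1,s7,s9,s12}.
On input 0, block {s3,s4,s5,s6,s10,s11} splits into {s4,s5,s6,s11} and {s3,s10}.
Refine {s4,s5,s6,s11} on symbol 0: members go to different blocks, giving {s4,s5,s11} and {s6}.
Split {s1,s7,s9,s12} by δ(·,0) → {s1,s7} and {s9,s12}.
No further refinement is possible. Final partition (6 blocks): {s0,s2,s8} | {s4,s5,s11} | {s1,s7} | {s3,s10} | {s6} | {s9,s12}.
State s5 belongs to the block {s4,s5,s11}, which has 3 states.

3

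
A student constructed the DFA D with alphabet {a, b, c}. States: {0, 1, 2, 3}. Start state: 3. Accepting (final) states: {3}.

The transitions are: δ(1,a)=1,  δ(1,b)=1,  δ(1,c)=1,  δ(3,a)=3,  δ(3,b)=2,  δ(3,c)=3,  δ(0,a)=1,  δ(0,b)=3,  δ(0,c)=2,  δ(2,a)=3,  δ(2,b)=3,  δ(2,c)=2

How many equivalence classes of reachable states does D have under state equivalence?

2

States {0,1} cannot be reached from the start state, so discard them.
P0 = {3} | {2}.
Stable partition: {3} | {2} — 2 equivalence classes.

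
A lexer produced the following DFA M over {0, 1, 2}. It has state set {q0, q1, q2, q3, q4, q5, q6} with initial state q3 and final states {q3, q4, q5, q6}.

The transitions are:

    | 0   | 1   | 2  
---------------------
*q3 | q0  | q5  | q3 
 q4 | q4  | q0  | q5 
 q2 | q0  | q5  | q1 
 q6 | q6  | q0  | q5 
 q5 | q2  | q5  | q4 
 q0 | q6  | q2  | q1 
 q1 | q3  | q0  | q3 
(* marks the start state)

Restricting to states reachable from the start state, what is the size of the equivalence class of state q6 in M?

All states are reachable from the start state.
P0 = {q3,q4,q5,q6} | {q0,q1,q2}.
On input 0, block {q3,q4,q5,q6} splits into {q3,q5} and {q4,q6}.
On input 2, block {q3,q5} splits into {q3} and {q5}.
On input 0, block {q0,q1,q2} splits into {q0} and {q1} and {q2}.
No further refinement is possible. Final partition (6 blocks): {q3} | {q0} | {q4,q6} | {q5} | {q1} | {q2}.
The equivalence class containing q6 is {q4,q6}, of size 2.

2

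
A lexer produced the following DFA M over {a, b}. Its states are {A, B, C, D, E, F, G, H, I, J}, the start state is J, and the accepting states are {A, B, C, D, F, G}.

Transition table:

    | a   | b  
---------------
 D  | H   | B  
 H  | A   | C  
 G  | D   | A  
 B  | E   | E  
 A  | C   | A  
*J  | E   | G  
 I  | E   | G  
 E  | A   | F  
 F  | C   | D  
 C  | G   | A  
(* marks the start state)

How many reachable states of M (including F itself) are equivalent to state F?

First remove the unreachable states {I}; 9 states remain.
Start with accepting vs non-accepting: {A,B,C,D,F,G} | {E,H,J}.
Split {A,B,C,D,F,G} by δ(·,a) → {A,C,F,G} and {B,D}.
On input a, block {A,C,F,G} splits into {A,C,F} and {G}.
Split {A,C,F} by δ(·,a) → {A,F} and {C}.
Split {A,F} by δ(·,b) → {A} and {F}.
Split {E,H,J} by δ(·,a) → {E,H} and {J}.
On input b, block {E,H} splits into {E} and {H}.
Split {B,D} by δ(·,a) → {B} and {D}.
The partition is now stable with 9 blocks: {A} | {E} | {B} | {G} | {C} | {F} | {J} | {H} | {D}.
The equivalence class containing F is {F}, of size 1.

1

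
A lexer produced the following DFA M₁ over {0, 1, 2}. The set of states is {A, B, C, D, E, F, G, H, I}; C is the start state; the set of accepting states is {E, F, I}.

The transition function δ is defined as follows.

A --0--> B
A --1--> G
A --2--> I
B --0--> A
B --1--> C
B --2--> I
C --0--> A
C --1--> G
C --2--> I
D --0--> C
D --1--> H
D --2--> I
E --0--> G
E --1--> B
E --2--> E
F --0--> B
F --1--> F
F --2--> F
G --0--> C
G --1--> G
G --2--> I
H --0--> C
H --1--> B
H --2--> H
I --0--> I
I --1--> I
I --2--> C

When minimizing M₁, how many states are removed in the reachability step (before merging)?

4

Starting at C and following transitions, the reachable set is {A, B, C, G, I}. That leaves D, E, F, H unreachable — 4 in total.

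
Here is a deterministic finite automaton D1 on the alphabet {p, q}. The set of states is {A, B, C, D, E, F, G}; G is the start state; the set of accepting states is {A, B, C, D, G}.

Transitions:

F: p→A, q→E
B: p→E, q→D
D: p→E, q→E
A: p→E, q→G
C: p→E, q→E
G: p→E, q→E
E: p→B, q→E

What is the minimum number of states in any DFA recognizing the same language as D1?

3

First remove the unreachable states {A,C,F}; 4 states remain.
Initial partition by acceptance: {B,D,G} | {E}.
On input q, block {B,D,G} splits into {D,G} and {B}.
No further refinement is possible. Final partition (3 blocks): {D,G} | {E} | {B}.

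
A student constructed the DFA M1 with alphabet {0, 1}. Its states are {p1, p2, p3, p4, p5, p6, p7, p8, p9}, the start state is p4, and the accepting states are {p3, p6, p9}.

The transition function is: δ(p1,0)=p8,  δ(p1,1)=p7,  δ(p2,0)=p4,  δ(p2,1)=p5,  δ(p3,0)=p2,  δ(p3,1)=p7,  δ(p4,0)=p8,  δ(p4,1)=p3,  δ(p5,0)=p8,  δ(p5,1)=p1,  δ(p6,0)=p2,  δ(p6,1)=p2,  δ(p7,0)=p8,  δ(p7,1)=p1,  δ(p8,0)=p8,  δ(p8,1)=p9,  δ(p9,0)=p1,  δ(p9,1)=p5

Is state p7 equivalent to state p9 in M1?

First remove the unreachable states {p6}; 8 states remain.
P0 = {p3,p9} | {p1,p2,p4,p5,p7,p8}.
On input 1, block {p1,p2,p4,p5,p7,p8} splits into {p1,p2,p5,p7} and {p4,p8}.
Stable partition: {p3,p9} | {p1,p2,p5,p7} | {p4,p8} — 3 equivalence classes.
p7 and p9 end up in different blocks, so they are distinguishable. For instance, the string 'ε' is accepted from only p9.

No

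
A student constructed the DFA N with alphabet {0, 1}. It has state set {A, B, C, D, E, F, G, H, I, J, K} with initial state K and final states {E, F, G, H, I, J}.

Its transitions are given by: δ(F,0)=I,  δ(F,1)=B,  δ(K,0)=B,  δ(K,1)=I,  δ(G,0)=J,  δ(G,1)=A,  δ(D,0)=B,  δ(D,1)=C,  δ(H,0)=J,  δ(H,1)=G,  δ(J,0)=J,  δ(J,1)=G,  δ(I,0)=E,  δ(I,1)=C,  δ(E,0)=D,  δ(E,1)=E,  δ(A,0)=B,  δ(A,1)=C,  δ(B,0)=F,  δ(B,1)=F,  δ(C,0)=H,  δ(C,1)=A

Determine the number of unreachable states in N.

0

Every one of the 11 states is reachable from K.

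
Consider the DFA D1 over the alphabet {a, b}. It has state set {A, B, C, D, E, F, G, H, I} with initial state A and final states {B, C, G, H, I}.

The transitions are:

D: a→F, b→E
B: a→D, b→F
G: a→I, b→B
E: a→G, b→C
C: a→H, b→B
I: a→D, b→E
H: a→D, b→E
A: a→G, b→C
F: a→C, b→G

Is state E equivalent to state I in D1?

All states are reachable from the start state.
P0 = {B,C,G,H,I} | {A,D,E,F}.
Split {B,C,G,H,I} by δ(·,a) → {B,H,I} and {C,G}.
Refine {A,D,E,F} on symbol a: members go to different blocks, giving {A,E,F} and {D}.
No further refinement is possible. Final partition (4 blocks): {B,H,I} | {A,E,F} | {C,G} | {D}.
E and I end up in different blocks, so they are distinguishable. For instance, the string 'ε' is accepted from only I.

No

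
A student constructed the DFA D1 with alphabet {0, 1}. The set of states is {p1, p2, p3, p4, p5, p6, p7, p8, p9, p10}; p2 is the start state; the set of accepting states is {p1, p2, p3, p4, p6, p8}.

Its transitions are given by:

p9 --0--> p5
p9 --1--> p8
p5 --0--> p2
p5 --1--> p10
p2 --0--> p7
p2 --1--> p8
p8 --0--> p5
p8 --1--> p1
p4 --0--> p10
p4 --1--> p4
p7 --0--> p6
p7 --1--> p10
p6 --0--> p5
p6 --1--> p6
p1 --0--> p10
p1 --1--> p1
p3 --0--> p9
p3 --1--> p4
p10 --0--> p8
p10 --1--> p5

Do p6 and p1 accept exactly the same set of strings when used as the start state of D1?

First remove the unreachable states {p3,p4,p9}; 7 states remain.
P0 = {p1,p2,p6,p8} | {p5,p7,p10}.
No further refinement is possible. Final partition (2 blocks): {p1,p2,p6,p8} | {p5,p7,p10}.
p6 and p1 lie in the same block of the stable partition, so they are equivalent — no string distinguishes them.

Yes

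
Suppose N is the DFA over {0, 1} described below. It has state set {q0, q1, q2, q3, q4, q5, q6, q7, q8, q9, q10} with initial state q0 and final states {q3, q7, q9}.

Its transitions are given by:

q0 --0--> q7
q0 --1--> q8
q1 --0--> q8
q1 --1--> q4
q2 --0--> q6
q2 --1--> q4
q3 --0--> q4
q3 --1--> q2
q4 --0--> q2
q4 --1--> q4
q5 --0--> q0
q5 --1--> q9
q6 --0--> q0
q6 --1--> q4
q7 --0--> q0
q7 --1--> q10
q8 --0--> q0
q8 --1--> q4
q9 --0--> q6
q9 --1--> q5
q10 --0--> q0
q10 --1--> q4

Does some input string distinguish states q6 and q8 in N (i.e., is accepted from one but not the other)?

First remove the unreachable states {q1,q3,q5,q9}; 7 states remain.
P0 = {q7} | {q0,q2,q4,q6,q8,q10}.
On input 0, block {q0,q2,q4,q6,q8,q10} splits into {q2,q4,q6,q8,q10} and {q0}.
Refine {q2,q4,q6,q8,q10} on symbol 0: members go to different blocks, giving {q6,q8,q10} and {q2,q4}.
Refine {q2,q4} on symbol 0: members go to different blocks, giving {q2} and {q4}.
The partition is now stable with 5 blocks: {q7} | {q6,q8,q10} | {q0} | {q2} | {q4}.
q6 and q8 lie in the same block of the stable partition, so they are equivalent — no string distinguishes them.

No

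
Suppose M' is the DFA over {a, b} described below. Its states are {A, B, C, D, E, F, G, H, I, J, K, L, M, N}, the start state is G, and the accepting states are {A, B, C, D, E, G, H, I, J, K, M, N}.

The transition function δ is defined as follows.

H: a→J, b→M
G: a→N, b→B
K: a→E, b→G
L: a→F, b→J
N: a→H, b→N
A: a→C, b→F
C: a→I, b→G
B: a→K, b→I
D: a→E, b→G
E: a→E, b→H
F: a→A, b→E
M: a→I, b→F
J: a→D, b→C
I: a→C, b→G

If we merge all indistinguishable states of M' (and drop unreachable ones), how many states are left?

9

States {L} cannot be reached from the start state, so discard them.
Initial partition by acceptance: {A,B,C,D,E,G,H,I,J,K,M,N} | {F}.
Split {A,B,C,D,E,G,H,I,J,K,M,N} by δ(·,b) → {B,C,D,E,G,H,I,J,K,N} and {A,M}.
Split {B,C,D,E,G,H,I,J,K,N} by δ(·,b) → {B,C,D,E,G,I,J,K,N} and {H}.
On input a, block {B,C,D,E,G,I,J,K,N} splits into {B,C,D,E,G,I,J,K} and {N}.
Split {B,C,D,E,G,I,J,K} by δ(·,a) → {B,C,D,E,I,J,K} and {G}.
Refine {B,C,D,E,I,J,K} on symbol b: members go to different blocks, giving {C,D,I,K} and {B,J} and {E}.
On input a, block {C,D,I,K} splits into {C,I} and {D,K}.
No further refinement is possible. Final partition (9 blocks): {C,I} | {F} | {A,M} | {H} | {N} | {G} | {B,J} | {E} | {D,K}.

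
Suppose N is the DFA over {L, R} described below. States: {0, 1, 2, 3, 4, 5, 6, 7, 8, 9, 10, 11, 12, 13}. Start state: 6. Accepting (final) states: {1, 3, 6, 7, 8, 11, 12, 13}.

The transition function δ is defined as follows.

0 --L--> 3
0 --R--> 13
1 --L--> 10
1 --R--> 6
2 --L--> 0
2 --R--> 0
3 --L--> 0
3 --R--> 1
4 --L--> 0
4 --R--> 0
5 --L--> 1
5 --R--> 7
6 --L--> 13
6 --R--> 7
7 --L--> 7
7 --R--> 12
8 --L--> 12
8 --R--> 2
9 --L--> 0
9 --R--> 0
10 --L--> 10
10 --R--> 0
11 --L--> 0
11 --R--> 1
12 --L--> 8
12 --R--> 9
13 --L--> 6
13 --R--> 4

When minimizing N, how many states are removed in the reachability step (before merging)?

2

No path from 6 leads to 5, 11; the other 12 states are all reachable.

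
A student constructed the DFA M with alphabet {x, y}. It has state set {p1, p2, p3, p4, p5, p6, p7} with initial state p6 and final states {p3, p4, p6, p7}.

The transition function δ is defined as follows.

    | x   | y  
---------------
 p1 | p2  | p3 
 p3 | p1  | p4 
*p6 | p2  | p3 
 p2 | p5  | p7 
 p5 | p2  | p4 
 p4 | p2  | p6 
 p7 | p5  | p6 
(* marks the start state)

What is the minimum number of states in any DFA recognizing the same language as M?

Every state is reachable, so we keep all 7.
Start with accepting vs non-accepting: {p3,p4,p6,p7} | {p1,p2,p5}.
The partition is now stable with 2 blocks: {p3,p4,p6,p7} | {p1,p2,p5}.

2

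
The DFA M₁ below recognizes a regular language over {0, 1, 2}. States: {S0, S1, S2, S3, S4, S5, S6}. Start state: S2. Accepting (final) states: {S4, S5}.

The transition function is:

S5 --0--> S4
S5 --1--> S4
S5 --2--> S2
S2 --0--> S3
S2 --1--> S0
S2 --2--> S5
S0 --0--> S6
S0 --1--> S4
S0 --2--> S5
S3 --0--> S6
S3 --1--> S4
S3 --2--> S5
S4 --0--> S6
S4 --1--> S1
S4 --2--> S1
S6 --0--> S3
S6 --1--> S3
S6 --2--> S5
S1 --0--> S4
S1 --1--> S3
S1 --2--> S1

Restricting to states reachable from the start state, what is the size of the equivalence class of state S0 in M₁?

P0 = {S4,S5} | {S0,S1,S2,S3,S6}.
On input 0, block {S4,S5} splits into {S4} and {S5}.
Split {S0,S1,S2,S3,S6} by δ(·,0) → {S0,S2,S3,S6} and {S1}.
Split {S0,S2,S3,S6} by δ(·,1) → {S0,S3} and {S2,S6}.
No further refinement is possible. Final partition (5 blocks): {S4} | {S0,S3} | {S5} | {S1} | {S2,S6}.
State S0 belongs to the block {S0,S3}, which has 2 states.

2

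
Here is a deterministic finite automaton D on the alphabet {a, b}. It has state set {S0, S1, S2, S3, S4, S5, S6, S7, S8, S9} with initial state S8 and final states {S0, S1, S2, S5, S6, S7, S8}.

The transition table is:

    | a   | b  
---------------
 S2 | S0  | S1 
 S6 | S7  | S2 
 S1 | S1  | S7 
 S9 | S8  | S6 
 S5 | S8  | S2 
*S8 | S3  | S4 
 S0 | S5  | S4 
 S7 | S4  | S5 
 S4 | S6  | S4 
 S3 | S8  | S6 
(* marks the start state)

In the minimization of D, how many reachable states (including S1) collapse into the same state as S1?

States {S9} cannot be reached from the start state, so discard them.
Initial partition by acceptance: {S0,S1,S2,S5,S6,S7,S8} | {S3,S4}.
Refine {S0,S1,S2,S5,S6,S7,S8} on symbol a: members go to different blocks, giving {S0,S1,S2,S5,S6} and {S7,S8}.
Refine {S0,S1,S2,S5,S6} on symbol a: members go to different blocks, giving {S0,S1,S2} and {S5,S6}.
Refine {S0,S1,S2} on symbol a: members go to different blocks, giving {S1,S2} and {S0}.
Refine {S1,S2} on symbol a: members go to different blocks, giving {S1} and {S2}.
Split {S3,S4} by δ(·,a) → {S3} and {S4}.
Refine {S7,S8} on symbol a: members go to different blocks, giving {S7} and {S8}.
Refine {S5,S6} on symbol a: members go to different blocks, giving {S5} and {S6}.
Stable partition: {S1} | {S3} | {S7} | {S5} | {S0} | {S2} | {S4} | {S8} | {S6} — 9 equivalence classes.
State S1 belongs to the block {S1}, which has 1 states.

1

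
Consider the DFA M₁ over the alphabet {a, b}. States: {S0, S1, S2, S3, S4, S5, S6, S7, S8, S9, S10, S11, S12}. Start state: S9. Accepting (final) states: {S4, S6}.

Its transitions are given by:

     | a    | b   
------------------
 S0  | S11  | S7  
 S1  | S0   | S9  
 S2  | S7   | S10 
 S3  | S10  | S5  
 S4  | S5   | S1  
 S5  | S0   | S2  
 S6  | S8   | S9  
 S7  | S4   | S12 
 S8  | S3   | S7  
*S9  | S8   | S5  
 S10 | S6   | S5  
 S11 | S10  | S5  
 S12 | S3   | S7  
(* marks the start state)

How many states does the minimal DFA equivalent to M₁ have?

All states are reachable from the start state.
Start with accepting vs non-accepting: {S4,S6} | {S0,S1,S2,S3,S5,S7,S8,S9,S10,S11,S12}.
On input a, block {S0,S1,S2,S3,S5,S7,S8,S9,S10,S11,S12} splits into {S0,S1,S2,S3,S5,S8,S9,S11,S12} and {S7,S10}.
Refine {S0,S1,S2,S3,S5,S8,S9,S11,S12} on symbol a: members go to different blocks, giving {S0,S1,S5,S8,S9,S12} and {S2,S3,S11}.
Split {S0,S1,S5,S8,S9,S12} by δ(·,a) → {S0,S8,S12} and {S1,S5,S9}.
Split {S4,S6} by δ(·,a) → {S4} and {S6}.
On input a, block {S7,S10} splits into {S7} and {S10}.
Refine {S2,S3,S11} on symbol a: members go to different blocks, giving {S3,S11} and {S2}.
Refine {S1,S5,S9} on symbol b: members go to different blocks, giving {S1,S9} and {S5}.
On input b, block {S1,S9} splits into {S1} and {S9}.
Stable partition: {S4} | {S0,S8,S12} | {S7} | {S3,S11} | {S1} | {S6} | {S10} | {S2} | {S5} | {S9} — 10 equivalence classes.

10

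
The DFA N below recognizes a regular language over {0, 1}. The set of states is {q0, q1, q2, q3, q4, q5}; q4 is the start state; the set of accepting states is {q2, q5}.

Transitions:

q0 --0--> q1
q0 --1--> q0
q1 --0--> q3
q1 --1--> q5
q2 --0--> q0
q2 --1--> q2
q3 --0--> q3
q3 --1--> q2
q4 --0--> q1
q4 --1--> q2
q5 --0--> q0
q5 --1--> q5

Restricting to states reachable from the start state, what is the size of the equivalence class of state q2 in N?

2

Start with accepting vs non-accepting: {q2,q5} | {q0,q1,q3,q4}.
Split {q0,q1,q3,q4} by δ(·,1) → {q1,q3,q4} and {q0}.
Stable partition: {q2,q5} | {q1,q3,q4} | {q0} — 3 equivalence classes.
The equivalence class containing q2 is {q2,q5}, of size 2.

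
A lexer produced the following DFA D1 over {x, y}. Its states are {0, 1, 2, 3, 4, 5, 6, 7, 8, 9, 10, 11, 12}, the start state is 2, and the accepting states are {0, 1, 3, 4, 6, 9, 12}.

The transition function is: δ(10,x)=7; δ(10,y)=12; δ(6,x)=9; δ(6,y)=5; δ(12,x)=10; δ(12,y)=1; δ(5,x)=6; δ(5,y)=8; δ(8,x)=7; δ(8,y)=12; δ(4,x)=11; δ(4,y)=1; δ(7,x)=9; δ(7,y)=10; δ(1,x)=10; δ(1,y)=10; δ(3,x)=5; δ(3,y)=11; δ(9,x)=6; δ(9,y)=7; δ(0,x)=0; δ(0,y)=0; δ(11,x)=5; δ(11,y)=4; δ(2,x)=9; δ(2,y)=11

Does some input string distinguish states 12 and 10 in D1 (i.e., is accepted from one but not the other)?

Yes

Reachable states from the start: {1,2,4,5,6,7,8,9,10,11,12}. Unreachable: {0,3} — drop them.
Initial partition by acceptance: {1,4,6,9,12} | {2,5,7,8,10,11}.
On input x, block {1,4,6,9,12} splits into {1,4,12} and {6,9}.
On input y, block {1,4,12} splits into {4,12} and {1}.
Split {2,5,7,8,10,11} by δ(·,x) → {2,5,7} and {8,10,11}.
Stable partition: {4,12} | {2,5,7} | {6,9} | {1} | {8,10,11} — 5 equivalence classes.
12 and 10 end up in different blocks, so they are distinguishable. For instance, the string 'ε' is accepted from only 12.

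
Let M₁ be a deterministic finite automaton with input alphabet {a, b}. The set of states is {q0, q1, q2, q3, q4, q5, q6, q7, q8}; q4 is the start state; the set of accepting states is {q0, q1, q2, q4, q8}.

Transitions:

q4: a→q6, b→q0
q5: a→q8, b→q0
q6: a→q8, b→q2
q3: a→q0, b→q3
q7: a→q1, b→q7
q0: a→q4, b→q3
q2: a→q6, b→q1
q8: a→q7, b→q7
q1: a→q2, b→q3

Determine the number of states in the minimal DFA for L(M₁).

Reachable states from the start: {q0,q1,q2,q3,q4,q6,q7,q8}. Unreachable: {q5} — drop them.
Start with accepting vs non-accepting: {q0,q1,q2,q4,q8} | {q3,q6,q7}.
On input a, block {q0,q1,q2,q4,q8} splits into {q2,q4,q8} and {q0,q1}.
On input b, block {q2,q4,q8} splits into {q2,q4} and {q8}.
On input a, block {q3,q6,q7} splits into {q3,q7} and {q6}.
Stable partition: {q2,q4} | {q3,q7} | {q0,q1} | {q8} | {q6} — 5 equivalence classes.

5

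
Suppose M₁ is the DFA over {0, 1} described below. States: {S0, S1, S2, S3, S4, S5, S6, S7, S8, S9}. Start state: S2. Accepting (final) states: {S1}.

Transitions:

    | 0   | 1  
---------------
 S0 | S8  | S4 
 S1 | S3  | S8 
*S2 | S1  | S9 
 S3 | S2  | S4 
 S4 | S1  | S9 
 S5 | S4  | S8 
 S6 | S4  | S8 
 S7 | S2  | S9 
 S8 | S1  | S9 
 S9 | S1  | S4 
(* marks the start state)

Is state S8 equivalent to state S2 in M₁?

States {S0,S5,S6,S7} cannot be reached from the start state, so discard them.
Initial partition by acceptance: {S1} | {S2,S3,S4,S8,S9}.
Refine {S2,S3,S4,S8,S9} on symbol 0: members go to different blocks, giving {S2,S4,S8,S9} and {S3}.
Stable partition: {S1} | {S2,S4,S8,S9} | {S3} — 3 equivalence classes.
S8 and S2 lie in the same block of the stable partition, so they are equivalent — no string distinguishes them.

Yes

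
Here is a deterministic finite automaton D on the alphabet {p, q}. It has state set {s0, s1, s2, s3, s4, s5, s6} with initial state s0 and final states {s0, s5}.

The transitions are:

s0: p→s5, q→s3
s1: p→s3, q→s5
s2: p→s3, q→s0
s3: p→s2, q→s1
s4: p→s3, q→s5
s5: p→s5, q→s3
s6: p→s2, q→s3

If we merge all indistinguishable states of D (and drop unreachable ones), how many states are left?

Reachable states from the start: {s0,s1,s2,s3,s5}. Unreachable: {s4,s6} — drop them.
Initial partition by acceptance: {s0,s5} | {s1,s2,s3}.
Refine {s1,s2,s3} on symbol q: members go to different blocks, giving {s1,s2} and {s3}.
No further refinement is possible. Final partition (3 blocks): {s0,s5} | {s1,s2} | {s3}.

3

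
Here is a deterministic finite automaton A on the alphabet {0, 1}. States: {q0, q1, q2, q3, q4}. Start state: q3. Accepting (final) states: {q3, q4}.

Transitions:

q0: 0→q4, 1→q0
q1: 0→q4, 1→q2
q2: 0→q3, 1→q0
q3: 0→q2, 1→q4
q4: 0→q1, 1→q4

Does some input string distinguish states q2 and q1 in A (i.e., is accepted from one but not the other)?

No

Initial partition by acceptance: {q3,q4} | {q0,q1,q2}.
No further refinement is possible. Final partition (2 blocks): {q3,q4} | {q0,q1,q2}.
q2 and q1 lie in the same block of the stable partition, so they are equivalent — no string distinguishes them.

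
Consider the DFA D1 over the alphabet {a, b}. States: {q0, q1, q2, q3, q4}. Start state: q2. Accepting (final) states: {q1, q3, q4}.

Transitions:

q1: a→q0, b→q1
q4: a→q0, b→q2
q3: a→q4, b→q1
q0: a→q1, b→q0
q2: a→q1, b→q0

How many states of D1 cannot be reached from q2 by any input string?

No path from q2 leads to q3, q4; the other 3 states are all reachable.

2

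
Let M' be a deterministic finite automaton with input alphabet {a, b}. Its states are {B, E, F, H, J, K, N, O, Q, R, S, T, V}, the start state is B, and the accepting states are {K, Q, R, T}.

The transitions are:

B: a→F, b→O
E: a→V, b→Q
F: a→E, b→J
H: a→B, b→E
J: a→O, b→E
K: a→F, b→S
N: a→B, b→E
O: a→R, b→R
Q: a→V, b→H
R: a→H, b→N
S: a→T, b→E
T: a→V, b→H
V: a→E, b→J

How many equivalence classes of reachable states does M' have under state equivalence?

States {K,S,T} cannot be reached from the start state, so discard them.
Initial partition by acceptance: {Q,R} | {B,E,F,H,J,N,O,V}.
Refine {B,E,F,H,J,N,O,V} on symbol a: members go to different blocks, giving {B,E,F,H,J,N,V} and {O}.
Split {B,E,F,H,J,N,V} by δ(·,a) → {B,E,F,H,N,V} and {J}.
Split {B,E,F,H,N,V} by δ(·,b) → {H,N} and {F,V} and {B} and {E}.
Refine {Q,R} on symbol a: members go to different blocks, giving {Q} and {R}.
No further refinement is possible. Final partition (8 blocks): {Q} | {H,N} | {O} | {J} | {F,V} | {B} | {E} | {R}.

8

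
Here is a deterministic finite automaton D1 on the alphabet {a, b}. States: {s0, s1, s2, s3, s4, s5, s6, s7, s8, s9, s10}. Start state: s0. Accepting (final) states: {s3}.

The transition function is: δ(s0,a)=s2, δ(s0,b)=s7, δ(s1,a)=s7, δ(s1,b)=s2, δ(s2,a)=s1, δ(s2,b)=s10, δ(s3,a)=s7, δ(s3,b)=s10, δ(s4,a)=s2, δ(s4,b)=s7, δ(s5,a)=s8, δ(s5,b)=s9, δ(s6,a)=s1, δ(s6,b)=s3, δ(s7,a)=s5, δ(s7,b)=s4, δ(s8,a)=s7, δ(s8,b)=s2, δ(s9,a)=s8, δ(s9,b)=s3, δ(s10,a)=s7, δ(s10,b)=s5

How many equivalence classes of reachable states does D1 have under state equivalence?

8

First remove the unreachable states {s6}; 10 states remain.
Initial partition by acceptance: {s3} | {s0,s1,s2,s4,s5,s7,s8,s9,s10}.
On input b, block {s0,s1,s2,s4,s5,s7,s8,s9,s10} splits into {s0,s1,s2,s4,s5,s7,s8,s10} and {s9}.
Refine {s0,s1,s2,s4,s5,s7,s8,s10} on symbol b: members go to different blocks, giving {s0,s1,s2,s4,s7,s8,s10} and {s5}.
Split {s0,s1,s2,s4,s7,s8,s10} by δ(·,a) → {s0,s1,s2,s4,s8,s10} and {s7}.
Refine {s0,s1,s2,s4,s8,s10} on symbol a: members go to different blocks, giving {s0,s2,s4} and {s1,s8,s10}.
On input a, block {s0,s2,s4} splits into {s0,s4} and {s2}.
On input b, block {s1,s8,s10} splits into {s1,s8} and {s10}.
Stable partition: {s3} | {s0,s4} | {s9} | {s5} | {s7} | {s1,s8} | {s2} | {s10} — 8 equivalence classes.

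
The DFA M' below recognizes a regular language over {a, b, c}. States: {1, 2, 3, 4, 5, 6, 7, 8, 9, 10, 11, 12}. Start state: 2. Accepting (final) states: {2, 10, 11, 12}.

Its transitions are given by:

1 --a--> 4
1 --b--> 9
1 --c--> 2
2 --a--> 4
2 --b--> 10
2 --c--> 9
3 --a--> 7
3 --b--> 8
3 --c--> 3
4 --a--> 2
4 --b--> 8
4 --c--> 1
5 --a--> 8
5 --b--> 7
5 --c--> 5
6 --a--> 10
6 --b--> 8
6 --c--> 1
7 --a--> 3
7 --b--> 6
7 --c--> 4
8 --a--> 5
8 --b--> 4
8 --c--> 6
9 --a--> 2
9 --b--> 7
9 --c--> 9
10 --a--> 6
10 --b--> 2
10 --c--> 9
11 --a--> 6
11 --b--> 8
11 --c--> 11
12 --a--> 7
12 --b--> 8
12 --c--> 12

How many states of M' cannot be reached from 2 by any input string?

No path from 2 leads to 11, 12; the other 10 states are all reachable.

2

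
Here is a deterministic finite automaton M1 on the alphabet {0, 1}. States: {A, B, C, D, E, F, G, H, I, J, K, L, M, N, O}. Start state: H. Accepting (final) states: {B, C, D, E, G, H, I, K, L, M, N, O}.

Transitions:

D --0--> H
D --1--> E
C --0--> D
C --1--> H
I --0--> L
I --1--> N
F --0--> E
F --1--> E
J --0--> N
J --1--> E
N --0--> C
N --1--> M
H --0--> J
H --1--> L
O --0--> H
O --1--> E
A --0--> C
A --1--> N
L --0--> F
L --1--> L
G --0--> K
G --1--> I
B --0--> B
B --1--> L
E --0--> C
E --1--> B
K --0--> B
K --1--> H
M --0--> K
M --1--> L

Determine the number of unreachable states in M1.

4

Starting at H and following transitions, the reachable set is {B, C, D, E, F, H, J, K, L, M, N}. That leaves A, G, I, O unreachable — 4 in total.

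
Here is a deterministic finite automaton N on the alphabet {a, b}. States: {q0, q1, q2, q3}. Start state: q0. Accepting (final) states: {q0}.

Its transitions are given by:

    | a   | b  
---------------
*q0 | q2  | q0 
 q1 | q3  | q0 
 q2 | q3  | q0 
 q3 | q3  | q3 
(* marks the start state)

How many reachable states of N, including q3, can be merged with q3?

1

First remove the unreachable states {q1}; 3 states remain.
Initial partition by acceptance: {q0} | {q2,q3}.
On input b, block {q2,q3} splits into {q2} and {q3}.
No further refinement is possible. Final partition (3 blocks): {q0} | {q2} | {q3}.
The equivalence class containing q3 is {q3}, of size 1.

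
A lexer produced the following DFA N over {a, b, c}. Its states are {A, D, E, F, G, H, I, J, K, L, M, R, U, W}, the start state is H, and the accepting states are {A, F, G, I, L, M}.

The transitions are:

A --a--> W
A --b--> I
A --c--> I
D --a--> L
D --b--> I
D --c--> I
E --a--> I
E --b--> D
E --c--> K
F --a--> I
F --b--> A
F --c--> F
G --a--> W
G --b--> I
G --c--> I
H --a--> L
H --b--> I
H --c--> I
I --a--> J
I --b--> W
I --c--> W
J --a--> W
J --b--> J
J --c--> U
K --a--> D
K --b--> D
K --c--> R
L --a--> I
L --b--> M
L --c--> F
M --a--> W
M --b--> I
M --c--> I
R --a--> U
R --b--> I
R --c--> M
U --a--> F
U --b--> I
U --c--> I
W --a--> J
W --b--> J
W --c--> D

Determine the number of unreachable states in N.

4

No path from H leads to E, G, K, R; the other 10 states are all reachable.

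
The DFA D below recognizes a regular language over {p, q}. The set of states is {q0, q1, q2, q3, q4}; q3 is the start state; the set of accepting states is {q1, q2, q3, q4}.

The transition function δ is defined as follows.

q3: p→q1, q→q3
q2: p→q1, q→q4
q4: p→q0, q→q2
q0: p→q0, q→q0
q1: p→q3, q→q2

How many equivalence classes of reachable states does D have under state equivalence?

All states are reachable from the start state.
P0 = {q1,q2,q3,q4} | {q0}.
On input p, block {q1,q2,q3,q4} splits into {q1,q2,q3} and {q4}.
Refine {q1,q2,q3} on symbol q: members go to different blocks, giving {q1,q3} and {q2}.
Split {q1,q3} by δ(·,q) → {q1} and {q3}.
No further refinement is possible. Final partition (5 blocks): {q1} | {q0} | {q4} | {q2} | {q3}.

5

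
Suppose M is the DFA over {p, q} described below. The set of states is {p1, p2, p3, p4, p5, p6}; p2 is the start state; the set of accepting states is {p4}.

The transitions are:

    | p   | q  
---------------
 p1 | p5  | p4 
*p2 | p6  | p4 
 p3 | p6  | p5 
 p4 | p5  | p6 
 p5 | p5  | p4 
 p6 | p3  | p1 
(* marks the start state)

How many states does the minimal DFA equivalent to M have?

4

Every state is reachable, so we keep all 6.
P0 = {p4} | {p1,p2,p3,p5,p6}.
Refine {p1,p2,p3,p5,p6} on symbol q: members go to different blocks, giving {p1,p2,p5} and {p3,p6}.
Refine {p1,p2,p5} on symbol p: members go to different blocks, giving {p1,p5} and {p2}.
The partition is now stable with 4 blocks: {p4} | {p1,p5} | {p3,p6} | {p2}.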